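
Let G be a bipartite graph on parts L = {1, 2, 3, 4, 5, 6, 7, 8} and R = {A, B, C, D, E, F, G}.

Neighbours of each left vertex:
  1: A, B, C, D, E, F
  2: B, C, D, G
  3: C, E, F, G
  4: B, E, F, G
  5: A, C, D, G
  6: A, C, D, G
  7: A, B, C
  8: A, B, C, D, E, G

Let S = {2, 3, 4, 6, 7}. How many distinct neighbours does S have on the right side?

The union of neighbours of {2, 3, 4, 6, 7} is {A, B, C, D, E, F, G}, which has 7 elements.
Since |N(S)| = 7 ≥ |S| = 5, Hall's condition holds for this subset.

7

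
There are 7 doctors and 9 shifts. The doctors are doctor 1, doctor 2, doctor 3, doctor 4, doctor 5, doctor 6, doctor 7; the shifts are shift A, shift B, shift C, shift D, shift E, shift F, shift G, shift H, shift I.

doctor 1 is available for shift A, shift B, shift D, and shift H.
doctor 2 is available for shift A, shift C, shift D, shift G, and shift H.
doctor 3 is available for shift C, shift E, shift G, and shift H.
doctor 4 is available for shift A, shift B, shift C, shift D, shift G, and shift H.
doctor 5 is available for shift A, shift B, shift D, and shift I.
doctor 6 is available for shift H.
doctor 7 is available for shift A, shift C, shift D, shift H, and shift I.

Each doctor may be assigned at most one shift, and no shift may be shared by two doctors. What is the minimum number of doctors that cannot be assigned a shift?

A valid assignment of size 7: doctor 1–shift D, doctor 2–shift C, doctor 3–shift E, doctor 4–shift G, doctor 5–shift B, doctor 6–shift H, doctor 7–shift A.
This saturates every doctor, so 7 is the maximum.
That matches 7 of the 7, leaving 0 unmatched; no matching can do better.

0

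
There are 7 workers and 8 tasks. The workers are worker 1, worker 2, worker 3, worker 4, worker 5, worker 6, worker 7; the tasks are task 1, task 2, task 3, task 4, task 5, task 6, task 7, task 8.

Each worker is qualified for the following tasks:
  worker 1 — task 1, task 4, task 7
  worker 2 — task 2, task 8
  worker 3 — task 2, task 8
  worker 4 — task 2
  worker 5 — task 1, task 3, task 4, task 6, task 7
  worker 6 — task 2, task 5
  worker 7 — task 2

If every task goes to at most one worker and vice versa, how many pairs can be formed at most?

5

For example, pair worker 1–task 7, worker 2–task 8, worker 3–task 2, worker 5–task 4, worker 6–task 5.
The set {worker 2, worker 3, worker 4, worker 7} has only 2 neighbours ({task 2, task 8}), so by Hall's theorem at most 5 of the 7 workers can be matched.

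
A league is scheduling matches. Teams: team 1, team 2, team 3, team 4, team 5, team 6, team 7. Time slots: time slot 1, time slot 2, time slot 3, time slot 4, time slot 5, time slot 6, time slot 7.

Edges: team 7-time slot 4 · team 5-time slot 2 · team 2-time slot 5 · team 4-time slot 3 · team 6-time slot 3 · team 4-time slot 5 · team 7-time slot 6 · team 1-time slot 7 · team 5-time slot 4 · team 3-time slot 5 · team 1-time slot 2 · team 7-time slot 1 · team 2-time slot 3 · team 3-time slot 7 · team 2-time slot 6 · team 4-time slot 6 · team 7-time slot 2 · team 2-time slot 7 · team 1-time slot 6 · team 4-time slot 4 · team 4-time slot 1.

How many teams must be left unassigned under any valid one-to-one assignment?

0

For example, pair team 1→time slot 6, team 2→time slot 7, team 3→time slot 5, team 4→time slot 1, team 5→time slot 2, team 6→time slot 3, team 7→time slot 4.
All 7 teams are matched, so no larger matching exists.
That matches 7 of the 7, leaving 0 unmatched; no matching can do better.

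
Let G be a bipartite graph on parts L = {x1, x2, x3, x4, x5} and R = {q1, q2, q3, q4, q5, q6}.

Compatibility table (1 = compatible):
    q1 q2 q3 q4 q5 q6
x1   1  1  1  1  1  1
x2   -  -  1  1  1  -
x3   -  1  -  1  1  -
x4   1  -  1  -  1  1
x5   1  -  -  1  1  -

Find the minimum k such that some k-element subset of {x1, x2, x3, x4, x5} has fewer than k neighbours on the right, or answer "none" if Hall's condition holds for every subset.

none

A matching saturating every left vertex exists, for instance x1→q6, x2→q3, x3→q2, x4→q5, x5→q4.
By Hall's marriage theorem, this means |N(S)| ≥ |S| for every subset S, so no violating subset exists.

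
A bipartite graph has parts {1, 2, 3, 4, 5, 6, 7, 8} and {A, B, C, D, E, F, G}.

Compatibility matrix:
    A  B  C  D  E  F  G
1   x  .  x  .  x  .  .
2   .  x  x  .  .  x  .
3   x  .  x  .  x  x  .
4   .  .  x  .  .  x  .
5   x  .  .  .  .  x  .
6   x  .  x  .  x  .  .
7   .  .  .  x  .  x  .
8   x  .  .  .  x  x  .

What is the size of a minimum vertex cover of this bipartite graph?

The 6 edges 1–E, 2–B, 3–A, 4–C, 5–F, 7–D form a matching, so any vertex cover needs at least 6 vertices (one per matched edge).
Conversely {2, 7, A, C, E, F} meets every edge and has exactly 6 vertices, so 6 is optimal.

6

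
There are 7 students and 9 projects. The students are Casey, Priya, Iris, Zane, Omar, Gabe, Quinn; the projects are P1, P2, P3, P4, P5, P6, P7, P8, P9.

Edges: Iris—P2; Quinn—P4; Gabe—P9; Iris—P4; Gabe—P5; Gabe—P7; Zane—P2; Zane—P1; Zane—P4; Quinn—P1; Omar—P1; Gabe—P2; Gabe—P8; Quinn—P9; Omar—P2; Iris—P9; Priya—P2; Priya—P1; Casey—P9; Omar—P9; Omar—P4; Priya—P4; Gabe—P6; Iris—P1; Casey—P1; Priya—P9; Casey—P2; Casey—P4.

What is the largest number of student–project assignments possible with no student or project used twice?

A valid assignment of size 5: Casey→P2, Priya→P4, Iris→P9, Zane→P1, Gabe→P7.
The set {Casey, Priya, Iris, Zane, Omar, Quinn} has only 4 neighbours ({P1, P2, P4, P9}), so by Hall's theorem at most 5 of the 7 students can be matched.

5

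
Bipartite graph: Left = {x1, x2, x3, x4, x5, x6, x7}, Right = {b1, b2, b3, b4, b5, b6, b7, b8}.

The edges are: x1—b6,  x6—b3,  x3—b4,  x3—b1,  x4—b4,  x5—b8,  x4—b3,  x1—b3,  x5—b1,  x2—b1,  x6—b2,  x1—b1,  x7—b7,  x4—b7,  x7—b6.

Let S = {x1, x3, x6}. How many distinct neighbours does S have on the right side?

5

The union of neighbours of {x1, x3, x6} is {b1, b2, b3, b4, b6}, which has 5 elements.
Since |N(S)| = 5 ≥ |S| = 3, Hall's condition holds for this subset.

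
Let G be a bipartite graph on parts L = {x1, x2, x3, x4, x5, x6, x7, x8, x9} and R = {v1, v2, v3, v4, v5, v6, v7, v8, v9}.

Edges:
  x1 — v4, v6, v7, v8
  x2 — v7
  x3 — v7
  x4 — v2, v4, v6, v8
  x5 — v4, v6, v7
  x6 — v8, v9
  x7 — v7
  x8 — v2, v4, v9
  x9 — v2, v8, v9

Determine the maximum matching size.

6

One maximum matching: x1-v8, x2-v7, x4-v6, x5-v4, x6-v9, x8-v2.
The set {x1, x2, x3, x4, x5, x6, x7, x8, x9} has only 6 neighbours ({v2, v4, v6, v7, v8, v9}), so by Hall's theorem at most 6 of the 9 left vertices can be matched.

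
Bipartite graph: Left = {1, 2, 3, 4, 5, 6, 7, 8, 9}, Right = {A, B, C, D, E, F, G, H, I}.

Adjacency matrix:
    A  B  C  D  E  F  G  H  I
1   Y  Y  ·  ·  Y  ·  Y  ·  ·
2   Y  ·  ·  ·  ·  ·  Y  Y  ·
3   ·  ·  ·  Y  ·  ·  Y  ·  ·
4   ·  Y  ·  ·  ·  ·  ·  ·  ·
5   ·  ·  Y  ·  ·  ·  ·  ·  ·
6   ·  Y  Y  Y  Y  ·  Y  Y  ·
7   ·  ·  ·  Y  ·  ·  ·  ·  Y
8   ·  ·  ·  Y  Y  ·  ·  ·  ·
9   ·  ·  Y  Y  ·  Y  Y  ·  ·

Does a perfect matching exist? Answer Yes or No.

Yes

A valid assignment of size 9: 1→A, 2→H, 3→D, 4→B, 5→C, 6→G, 7→I, 8→E, 9→F.
All 9 left vertices are covered.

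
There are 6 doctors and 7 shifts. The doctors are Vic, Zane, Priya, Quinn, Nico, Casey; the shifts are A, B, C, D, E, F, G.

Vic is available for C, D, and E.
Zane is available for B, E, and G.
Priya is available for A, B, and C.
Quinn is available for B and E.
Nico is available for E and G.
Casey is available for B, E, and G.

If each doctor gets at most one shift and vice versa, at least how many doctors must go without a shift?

A valid assignment of size 5: Vic-C, Zane-G, Priya-A, Quinn-B, Nico-E.
The set {Zane, Quinn, Nico, Casey} has only 3 neighbours ({B, E, G}), so by Hall's theorem at most 5 of the 6 doctors can be matched.
That matches 5 of the 6, leaving 1 unmatched; no matching can do better.

1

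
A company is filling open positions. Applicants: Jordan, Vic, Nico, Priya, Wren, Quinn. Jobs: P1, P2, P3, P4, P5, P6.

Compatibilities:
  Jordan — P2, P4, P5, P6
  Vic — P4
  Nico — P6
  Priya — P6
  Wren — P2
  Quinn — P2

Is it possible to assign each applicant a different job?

No

The set {Nico, Priya, Wren, Quinn} has only 2 neighbours ({P2, P6}), so by Hall's theorem at most 4 of the 6 applicants can be matched.
Hence no matching covers every applicant.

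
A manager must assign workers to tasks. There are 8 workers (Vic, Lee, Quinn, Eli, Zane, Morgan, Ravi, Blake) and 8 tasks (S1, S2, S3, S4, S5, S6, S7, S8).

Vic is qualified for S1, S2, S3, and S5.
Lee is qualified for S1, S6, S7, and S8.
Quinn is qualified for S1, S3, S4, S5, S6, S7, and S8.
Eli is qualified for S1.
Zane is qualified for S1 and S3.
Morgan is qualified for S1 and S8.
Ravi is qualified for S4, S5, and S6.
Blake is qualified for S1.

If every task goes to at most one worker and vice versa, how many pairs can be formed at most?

7

For example, pair Vic-S2, Lee-S7, Quinn-S6, Eli-S1, Zane-S3, Morgan-S8, Ravi-S4.
The set {Eli, Blake} has only 1 neighbour ({S1}), so by Hall's theorem at most 7 of the 8 workers can be matched.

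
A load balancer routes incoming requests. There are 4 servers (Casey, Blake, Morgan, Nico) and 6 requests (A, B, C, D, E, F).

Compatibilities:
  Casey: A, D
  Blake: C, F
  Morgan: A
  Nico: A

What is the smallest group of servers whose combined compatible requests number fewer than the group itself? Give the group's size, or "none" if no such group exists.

2

Take S = {Morgan, Nico}. Its neighbourhood is {A}, so |N(S)| = 1 < |S| = 2.
No single vertex violates Hall's condition since each has at least one neighbour, so 2 is the minimum.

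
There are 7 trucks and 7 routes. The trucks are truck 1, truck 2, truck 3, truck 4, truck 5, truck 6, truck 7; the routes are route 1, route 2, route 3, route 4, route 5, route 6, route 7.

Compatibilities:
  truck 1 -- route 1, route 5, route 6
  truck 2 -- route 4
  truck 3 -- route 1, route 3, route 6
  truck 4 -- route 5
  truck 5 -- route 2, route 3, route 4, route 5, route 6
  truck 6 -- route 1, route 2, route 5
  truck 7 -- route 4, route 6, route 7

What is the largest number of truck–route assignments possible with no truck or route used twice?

7

A valid assignment of size 7: truck 1-route 1, truck 2-route 4, truck 3-route 6, truck 4-route 5, truck 5-route 3, truck 6-route 2, truck 7-route 7.
This saturates every truck, so 7 is the maximum.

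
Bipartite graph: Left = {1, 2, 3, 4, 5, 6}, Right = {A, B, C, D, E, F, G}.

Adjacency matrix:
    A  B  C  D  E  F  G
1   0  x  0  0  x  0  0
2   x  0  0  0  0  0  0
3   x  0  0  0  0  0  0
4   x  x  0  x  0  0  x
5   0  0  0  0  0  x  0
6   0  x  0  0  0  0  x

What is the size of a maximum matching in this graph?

5

One maximum matching: 1–E, 2–A, 4–G, 5–F, 6–B.
The set {2, 3} has only 1 neighbour ({A}), so by Hall's theorem at most 5 of the 6 left vertices can be matched.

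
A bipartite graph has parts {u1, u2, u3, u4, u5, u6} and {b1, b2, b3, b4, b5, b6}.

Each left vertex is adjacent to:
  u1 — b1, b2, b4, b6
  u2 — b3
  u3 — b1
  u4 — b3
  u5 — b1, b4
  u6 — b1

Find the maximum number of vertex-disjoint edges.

4

A valid assignment of size 4: u1-b6, u2-b3, u3-b1, u5-b4.
The set {u2, u3, u4, u6} has only 2 neighbours ({b1, b3}), so by Hall's theorem at most 4 of the 6 left vertices can be matched.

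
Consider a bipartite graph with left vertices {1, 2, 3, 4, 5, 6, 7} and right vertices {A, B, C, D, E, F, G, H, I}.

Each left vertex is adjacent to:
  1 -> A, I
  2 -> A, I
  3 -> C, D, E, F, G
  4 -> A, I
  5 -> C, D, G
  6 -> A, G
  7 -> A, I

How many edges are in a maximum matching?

5

For example, pair 1–I, 2–A, 3–E, 5–C, 6–G.
The set {1, 2, 4, 7} has only 2 neighbours ({A, I}), so by Hall's theorem at most 5 of the 7 left vertices can be matched.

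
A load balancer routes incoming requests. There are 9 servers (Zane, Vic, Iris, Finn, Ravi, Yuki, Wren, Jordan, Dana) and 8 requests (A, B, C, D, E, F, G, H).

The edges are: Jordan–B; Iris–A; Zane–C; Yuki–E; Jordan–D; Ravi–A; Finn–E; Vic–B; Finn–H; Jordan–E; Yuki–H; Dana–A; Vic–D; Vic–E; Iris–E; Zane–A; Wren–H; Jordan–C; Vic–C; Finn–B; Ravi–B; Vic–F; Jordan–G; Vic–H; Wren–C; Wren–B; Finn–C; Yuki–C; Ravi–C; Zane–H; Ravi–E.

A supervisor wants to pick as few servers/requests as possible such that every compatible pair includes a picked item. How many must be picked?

7

The 7 edges Zane–H, Vic–F, Iris–A, Finn–B, Ravi–C, Yuki–E, Jordan–G form a matching, so any vertex cover needs at least 7 vertices (one per matched edge).
Conversely {Vic, Jordan, A, B, C, E, H} meets every edge and has exactly 7 vertices, so 7 is optimal.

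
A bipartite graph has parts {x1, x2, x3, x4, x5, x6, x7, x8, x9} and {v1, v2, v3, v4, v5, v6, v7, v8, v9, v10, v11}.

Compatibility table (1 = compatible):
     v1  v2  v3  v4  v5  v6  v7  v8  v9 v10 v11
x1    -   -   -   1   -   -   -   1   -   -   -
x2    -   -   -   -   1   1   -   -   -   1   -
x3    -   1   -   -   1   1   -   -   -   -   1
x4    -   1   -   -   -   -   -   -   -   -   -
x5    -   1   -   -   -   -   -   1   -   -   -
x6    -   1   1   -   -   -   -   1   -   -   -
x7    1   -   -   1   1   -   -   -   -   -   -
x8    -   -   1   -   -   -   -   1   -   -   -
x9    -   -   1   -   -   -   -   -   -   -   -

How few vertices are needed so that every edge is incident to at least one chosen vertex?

7

{x1, x2, x3, x7, v2, v3, v8} is a vertex cover of size 7: every edge has an endpoint in this set.
No smaller cover exists because x1–v4, x2–v10, x3–v11, x4–v2, x5–v8, x6–v3, x7–v1 is a matching of size 7, and a cover must include an endpoint of each of these disjoint edges (König's theorem).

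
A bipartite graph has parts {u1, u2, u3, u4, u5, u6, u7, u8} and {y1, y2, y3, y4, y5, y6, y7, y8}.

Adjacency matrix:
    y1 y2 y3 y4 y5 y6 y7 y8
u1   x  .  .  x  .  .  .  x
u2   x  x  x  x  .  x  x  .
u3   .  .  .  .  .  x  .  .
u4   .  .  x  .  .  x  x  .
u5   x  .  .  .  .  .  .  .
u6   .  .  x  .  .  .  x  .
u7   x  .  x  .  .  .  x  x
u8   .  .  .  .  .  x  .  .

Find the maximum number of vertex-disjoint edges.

A valid assignment of size 7: u1→y4, u2→y2, u3→y6, u4→y7, u5→y1, u6→y3, u7→y8.
The set {u3, u8} has only 1 neighbour ({y6}), so by Hall's theorem at most 7 of the 8 left vertices can be matched.

7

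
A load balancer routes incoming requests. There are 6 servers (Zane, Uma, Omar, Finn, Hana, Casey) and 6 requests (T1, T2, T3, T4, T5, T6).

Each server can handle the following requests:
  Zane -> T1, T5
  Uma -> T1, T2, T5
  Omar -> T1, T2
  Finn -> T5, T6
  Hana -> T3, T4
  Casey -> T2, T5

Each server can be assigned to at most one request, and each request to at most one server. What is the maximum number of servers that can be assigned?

5

For example, pair Zane–T1, Uma–T5, Omar–T2, Finn–T6, Hana–T4.
The set {Zane, Uma, Omar, Casey} has only 3 neighbours ({T1, T2, T5}), so by Hall's theorem at most 5 of the 6 servers can be matched.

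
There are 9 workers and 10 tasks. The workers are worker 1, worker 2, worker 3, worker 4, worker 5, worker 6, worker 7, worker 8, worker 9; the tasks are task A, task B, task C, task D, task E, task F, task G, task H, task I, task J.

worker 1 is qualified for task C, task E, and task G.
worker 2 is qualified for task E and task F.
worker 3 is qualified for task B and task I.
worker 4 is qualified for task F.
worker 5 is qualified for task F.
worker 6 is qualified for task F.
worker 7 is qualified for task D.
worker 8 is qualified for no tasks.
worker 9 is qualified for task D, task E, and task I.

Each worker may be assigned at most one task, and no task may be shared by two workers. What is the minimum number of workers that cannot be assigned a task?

A valid assignment of size 6: worker 1–task G, worker 2–task E, worker 3–task B, worker 4–task F, worker 7–task D, worker 9–task I.
The set {worker 4, worker 5, worker 6, worker 8} has only 1 neighbour ({task F}), so by Hall's theorem at most 6 of the 9 workers can be matched.
That matches 6 of the 9, leaving 3 unmatched; no matching can do better.

3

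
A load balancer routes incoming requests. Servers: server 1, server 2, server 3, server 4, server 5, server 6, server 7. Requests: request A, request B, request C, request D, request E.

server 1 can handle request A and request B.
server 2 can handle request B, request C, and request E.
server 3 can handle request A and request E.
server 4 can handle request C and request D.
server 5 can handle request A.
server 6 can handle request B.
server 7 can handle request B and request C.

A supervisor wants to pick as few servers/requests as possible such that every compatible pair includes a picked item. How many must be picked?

5

{server 4, request A, request B, request C, request E} is a vertex cover of size 5: every edge has an endpoint in this set.
No smaller cover exists because server 1–request B, server 2–request C, server 3–request E, server 4–request D, server 5–request A is a matching of size 5, and a cover must include an endpoint of each of these disjoint edges (König's theorem).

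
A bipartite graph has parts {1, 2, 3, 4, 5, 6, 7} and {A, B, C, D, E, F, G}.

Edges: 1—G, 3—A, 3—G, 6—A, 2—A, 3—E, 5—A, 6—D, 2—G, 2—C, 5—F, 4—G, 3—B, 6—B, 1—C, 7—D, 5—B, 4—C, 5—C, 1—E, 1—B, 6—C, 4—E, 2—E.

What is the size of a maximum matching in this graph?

7

A valid assignment of size 7: 1–E, 2–G, 3–A, 4–C, 5–F, 6–B, 7–D.
This saturates every left vertex, so 7 is the maximum.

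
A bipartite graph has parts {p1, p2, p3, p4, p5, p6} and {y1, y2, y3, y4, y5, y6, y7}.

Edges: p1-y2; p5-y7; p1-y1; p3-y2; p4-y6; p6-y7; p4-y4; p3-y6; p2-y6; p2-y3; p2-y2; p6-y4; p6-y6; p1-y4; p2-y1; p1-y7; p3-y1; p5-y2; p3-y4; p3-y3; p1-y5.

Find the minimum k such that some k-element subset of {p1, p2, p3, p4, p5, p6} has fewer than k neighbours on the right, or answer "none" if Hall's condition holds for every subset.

none

A matching saturating every left vertex exists, for instance p1→y4, p2→y1, p3→y3, p4→y6, p5→y2, p6→y7.
By Hall's marriage theorem, this means |N(S)| ≥ |S| for every subset S, so no violating subset exists.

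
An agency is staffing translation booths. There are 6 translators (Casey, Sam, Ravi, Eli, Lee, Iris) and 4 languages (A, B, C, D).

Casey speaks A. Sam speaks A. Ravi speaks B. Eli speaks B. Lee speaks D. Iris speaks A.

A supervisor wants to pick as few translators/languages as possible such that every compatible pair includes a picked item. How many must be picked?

{Lee, A, B} is a vertex cover of size 3: every edge has an endpoint in this set.
No smaller cover exists because Casey–A, Ravi–B, Lee–D is a matching of size 3, and a cover must include an endpoint of each of these disjoint edges (König's theorem).

3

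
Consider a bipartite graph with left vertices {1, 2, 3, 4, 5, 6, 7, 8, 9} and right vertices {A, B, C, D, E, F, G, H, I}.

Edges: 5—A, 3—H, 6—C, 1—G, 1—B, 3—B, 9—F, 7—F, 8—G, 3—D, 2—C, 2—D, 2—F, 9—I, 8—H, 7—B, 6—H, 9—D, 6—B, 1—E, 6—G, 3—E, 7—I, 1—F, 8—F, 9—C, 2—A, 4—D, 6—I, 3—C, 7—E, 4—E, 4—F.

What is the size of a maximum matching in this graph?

9

For example, pair 1→B, 2→C, 3→E, 4→D, 5→A, 6→H, 7→I, 8→G, 9→F.
This saturates every left vertex, so 9 is the maximum.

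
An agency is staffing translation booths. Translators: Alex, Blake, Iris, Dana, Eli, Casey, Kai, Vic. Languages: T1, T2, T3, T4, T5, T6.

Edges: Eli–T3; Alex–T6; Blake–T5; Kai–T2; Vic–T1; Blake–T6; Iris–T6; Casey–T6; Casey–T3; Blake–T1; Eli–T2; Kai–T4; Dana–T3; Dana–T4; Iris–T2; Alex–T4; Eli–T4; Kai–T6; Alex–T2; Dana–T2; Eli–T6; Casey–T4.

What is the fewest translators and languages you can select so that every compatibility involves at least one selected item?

The 6 edges Alex–T2, Blake–T5, Iris–T6, Dana–T3, Eli–T4, Vic–T1 form a matching, so any vertex cover needs at least 6 vertices (one per matched edge).
Conversely {Blake, Vic, T2, T3, T4, T6} meets every edge and has exactly 6 vertices, so 6 is optimal.

6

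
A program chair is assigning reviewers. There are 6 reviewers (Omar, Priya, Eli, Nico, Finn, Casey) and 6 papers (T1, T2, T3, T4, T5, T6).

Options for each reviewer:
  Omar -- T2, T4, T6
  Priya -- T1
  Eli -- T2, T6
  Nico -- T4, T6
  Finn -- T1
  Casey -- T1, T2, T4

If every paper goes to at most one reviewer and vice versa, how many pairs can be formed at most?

4

One maximum matching: Omar–T4, Priya–T1, Eli–T2, Nico–T6.
The set {Omar, Priya, Eli, Nico, Finn, Casey} has only 4 neighbours ({T1, T2, T4, T6}), so by Hall's theorem at most 4 of the 6 reviewers can be matched.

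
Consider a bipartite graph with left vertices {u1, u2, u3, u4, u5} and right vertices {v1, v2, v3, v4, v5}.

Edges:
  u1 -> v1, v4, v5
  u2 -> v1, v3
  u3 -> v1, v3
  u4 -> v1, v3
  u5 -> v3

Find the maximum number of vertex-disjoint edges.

3

One maximum matching: u1-v4, u2-v3, u3-v1.
The set {u2, u3, u4, u5} has only 2 neighbours ({v1, v3}), so by Hall's theorem at most 3 of the 5 left vertices can be matched.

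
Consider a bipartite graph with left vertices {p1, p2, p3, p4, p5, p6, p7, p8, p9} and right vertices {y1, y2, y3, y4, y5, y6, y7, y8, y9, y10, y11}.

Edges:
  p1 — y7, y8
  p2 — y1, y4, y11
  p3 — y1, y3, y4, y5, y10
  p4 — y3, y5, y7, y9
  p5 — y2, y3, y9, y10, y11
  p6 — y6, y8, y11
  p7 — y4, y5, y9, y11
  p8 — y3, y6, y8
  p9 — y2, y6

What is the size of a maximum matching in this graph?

A valid assignment of size 9: p1-y8, p2-y1, p3-y10, p4-y7, p5-y9, p6-y6, p7-y4, p8-y3, p9-y2.
All 9 left vertices are matched, so no larger matching exists.

9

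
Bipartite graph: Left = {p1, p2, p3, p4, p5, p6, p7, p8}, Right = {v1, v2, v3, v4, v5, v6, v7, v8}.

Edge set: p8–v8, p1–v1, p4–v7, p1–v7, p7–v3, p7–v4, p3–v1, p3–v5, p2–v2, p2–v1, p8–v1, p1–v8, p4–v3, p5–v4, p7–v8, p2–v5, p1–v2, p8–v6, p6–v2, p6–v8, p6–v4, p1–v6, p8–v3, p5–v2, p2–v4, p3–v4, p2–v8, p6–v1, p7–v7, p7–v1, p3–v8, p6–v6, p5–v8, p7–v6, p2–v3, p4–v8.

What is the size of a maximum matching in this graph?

A valid assignment of size 8: p1–v2, p2–v5, p3–v8, p4–v7, p5–v4, p6–v1, p7–v3, p8–v6.
This saturates every left vertex, so 8 is the maximum.

8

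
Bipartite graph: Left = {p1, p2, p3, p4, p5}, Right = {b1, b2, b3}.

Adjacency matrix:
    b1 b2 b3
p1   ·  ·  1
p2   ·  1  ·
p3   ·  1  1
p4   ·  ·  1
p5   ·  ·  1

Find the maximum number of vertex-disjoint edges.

One maximum matching: p1–b3, p2–b2.
The set {p1, p2, p3, p4, p5} has only 2 neighbours ({b2, b3}), so by Hall's theorem at most 2 of the 5 left vertices can be matched.

2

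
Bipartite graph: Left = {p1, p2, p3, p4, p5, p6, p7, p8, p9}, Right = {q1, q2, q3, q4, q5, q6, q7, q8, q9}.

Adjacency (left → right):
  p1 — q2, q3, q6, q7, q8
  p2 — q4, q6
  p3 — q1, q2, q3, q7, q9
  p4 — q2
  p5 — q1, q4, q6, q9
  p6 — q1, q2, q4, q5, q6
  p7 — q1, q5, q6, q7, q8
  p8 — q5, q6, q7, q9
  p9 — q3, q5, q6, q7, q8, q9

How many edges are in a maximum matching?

9

A valid assignment of size 9: p1-q8, p2-q4, p3-q3, p4-q2, p5-q6, p6-q1, p7-q7, p8-q5, p9-q9.
All 9 left vertices are matched, so no larger matching exists.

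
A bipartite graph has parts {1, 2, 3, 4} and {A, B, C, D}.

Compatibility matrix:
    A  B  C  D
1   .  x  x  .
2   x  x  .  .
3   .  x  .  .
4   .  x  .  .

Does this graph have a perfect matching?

The set {3, 4} has only 1 neighbour ({B}), so by Hall's theorem at most 3 of the 4 left vertices can be matched.
Hence no matching covers every left vertex.

No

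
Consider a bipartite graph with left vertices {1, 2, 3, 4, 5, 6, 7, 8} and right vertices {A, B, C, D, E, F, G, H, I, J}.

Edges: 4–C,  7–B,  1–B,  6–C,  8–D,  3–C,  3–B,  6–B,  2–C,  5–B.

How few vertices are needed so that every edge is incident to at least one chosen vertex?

The 3 edges 1–B, 2–C, 8–D form a matching, so any vertex cover needs at least 3 vertices (one per matched edge).
Conversely {8, B, C} meets every edge and has exactly 3 vertices, so 3 is optimal.

3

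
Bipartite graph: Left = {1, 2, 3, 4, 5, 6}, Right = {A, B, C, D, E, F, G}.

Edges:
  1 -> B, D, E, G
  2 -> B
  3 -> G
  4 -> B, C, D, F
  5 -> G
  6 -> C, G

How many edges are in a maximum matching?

For example, pair 1–E, 2–B, 3–G, 4–F, 6–C.
The set {3, 5} has only 1 neighbour ({G}), so by Hall's theorem at most 5 of the 6 left vertices can be matched.

5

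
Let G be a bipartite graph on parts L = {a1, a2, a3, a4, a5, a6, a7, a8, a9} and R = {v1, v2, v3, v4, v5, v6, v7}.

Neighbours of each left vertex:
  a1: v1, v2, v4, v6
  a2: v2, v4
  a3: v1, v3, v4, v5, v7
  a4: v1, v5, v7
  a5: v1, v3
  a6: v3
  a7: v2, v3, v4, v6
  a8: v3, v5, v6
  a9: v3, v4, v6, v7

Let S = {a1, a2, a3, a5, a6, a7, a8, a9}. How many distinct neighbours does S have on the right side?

7

The union of neighbours of {a1, a2, a3, a5, a6, a7, a8, a9} is {v1, v2, v3, v4, v5, v6, v7}, which has 7 elements.
Since |N(S)| = 7 < |S| = 8, Hall's condition fails for this subset.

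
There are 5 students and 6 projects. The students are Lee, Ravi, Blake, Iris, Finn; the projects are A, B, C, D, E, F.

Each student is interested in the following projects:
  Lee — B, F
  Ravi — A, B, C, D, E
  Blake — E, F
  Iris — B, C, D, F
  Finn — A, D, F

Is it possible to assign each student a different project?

Yes

A valid assignment of size 5: Lee→B, Ravi→A, Blake→E, Iris→C, Finn→F.
Every student is matched, so this matching saturates all of them.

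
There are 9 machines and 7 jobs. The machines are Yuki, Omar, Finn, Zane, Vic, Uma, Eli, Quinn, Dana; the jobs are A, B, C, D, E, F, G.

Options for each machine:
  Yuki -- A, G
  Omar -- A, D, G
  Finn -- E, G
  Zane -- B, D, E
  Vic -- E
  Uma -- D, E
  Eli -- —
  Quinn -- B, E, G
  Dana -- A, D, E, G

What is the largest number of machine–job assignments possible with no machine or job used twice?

5

A valid assignment of size 5: Yuki→A, Omar→D, Finn→G, Zane→B, Vic→E.
The set {Yuki, Omar, Finn, Zane, Vic, Uma, Eli, Quinn, Dana} has only 5 neighbours ({A, B, D, E, G}), so by Hall's theorem at most 5 of the 9 machines can be matched.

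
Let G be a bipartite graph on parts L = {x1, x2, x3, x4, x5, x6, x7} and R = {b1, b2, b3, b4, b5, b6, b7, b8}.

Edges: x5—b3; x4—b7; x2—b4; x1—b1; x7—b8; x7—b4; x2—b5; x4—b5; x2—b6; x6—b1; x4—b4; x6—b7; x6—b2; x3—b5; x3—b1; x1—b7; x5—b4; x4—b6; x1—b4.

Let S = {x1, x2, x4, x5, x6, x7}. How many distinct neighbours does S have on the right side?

8

The union of neighbours of {x1, x2, x4, x5, x6, x7} is {b1, b2, b3, b4, b5, b6, b7, b8}, which has 8 elements.
Since |N(S)| = 8 ≥ |S| = 6, Hall's condition holds for this subset.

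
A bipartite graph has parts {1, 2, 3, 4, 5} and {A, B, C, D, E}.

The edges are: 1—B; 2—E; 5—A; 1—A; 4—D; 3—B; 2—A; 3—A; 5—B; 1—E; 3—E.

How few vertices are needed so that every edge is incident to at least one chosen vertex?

A maximum matching has 4 edges (e.g. 1–E, 2–A, 3–B, 4–D).
By König's theorem the minimum vertex cover has the same size. One such cover is {4, A, B, E}.

4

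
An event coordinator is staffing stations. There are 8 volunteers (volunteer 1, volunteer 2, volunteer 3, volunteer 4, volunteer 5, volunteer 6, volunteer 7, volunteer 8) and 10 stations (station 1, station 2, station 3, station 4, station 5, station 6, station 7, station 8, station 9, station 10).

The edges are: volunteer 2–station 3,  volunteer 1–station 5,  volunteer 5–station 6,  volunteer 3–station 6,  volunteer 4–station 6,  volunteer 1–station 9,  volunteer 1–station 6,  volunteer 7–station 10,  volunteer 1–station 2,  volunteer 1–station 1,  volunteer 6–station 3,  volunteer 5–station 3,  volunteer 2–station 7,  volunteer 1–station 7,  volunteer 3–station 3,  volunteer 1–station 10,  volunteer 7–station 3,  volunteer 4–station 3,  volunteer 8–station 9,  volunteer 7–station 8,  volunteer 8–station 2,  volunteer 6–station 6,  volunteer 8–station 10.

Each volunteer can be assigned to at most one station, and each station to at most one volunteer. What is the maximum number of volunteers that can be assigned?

A valid assignment of size 6: volunteer 1-station 1, volunteer 2-station 7, volunteer 3-station 6, volunteer 4-station 3, volunteer 7-station 8, volunteer 8-station 2.
The set {volunteer 3, volunteer 4, volunteer 5, volunteer 6} has only 2 neighbours ({station 3, station 6}), so by Hall's theorem at most 6 of the 8 volunteers can be matched.

6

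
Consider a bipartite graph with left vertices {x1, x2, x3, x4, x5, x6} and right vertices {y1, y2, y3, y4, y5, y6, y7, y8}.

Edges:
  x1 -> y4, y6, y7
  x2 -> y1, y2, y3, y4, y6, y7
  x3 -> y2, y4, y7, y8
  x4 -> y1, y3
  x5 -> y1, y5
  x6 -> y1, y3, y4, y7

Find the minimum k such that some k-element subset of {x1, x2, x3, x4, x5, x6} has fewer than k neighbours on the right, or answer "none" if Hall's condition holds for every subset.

A matching saturating every left vertex exists, for instance x1→y4, x2→y6, x3→y7, x4→y1, x5→y5, x6→y3.
By Hall's marriage theorem, this means |N(S)| ≥ |S| for every subset S, so no violating subset exists.

none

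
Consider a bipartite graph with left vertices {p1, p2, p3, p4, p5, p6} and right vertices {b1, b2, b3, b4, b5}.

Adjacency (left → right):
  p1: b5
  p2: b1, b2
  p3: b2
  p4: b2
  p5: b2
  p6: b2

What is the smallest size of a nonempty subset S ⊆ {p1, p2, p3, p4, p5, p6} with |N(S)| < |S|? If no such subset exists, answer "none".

Take S = {p3, p4}. Its neighbourhood is {b2}, so |N(S)| = 1 < |S| = 2.
No single vertex violates Hall's condition since each has at least one neighbour, so 2 is the minimum.

2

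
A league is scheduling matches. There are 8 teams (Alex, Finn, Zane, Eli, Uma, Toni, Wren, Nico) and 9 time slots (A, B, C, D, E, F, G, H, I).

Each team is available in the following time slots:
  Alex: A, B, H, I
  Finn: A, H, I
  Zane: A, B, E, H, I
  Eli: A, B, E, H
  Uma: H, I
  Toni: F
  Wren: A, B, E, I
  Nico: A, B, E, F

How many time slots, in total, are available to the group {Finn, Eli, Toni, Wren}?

The union of neighbours of {Finn, Eli, Toni, Wren} is {A, B, E, F, H, I}, which has 6 elements.
Since |N(S)| = 6 ≥ |S| = 4, Hall's condition holds for this subset.

6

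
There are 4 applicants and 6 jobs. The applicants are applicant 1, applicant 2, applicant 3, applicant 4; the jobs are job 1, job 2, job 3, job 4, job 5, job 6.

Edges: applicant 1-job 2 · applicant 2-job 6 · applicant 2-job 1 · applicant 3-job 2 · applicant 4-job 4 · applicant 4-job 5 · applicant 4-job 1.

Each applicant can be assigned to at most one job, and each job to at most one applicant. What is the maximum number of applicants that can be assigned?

3

A valid assignment of size 3: applicant 1-job 2, applicant 2-job 6, applicant 4-job 1.
The set {applicant 1, applicant 3} has only 1 neighbour ({job 2}), so by Hall's theorem at most 3 of the 4 applicants can be matched.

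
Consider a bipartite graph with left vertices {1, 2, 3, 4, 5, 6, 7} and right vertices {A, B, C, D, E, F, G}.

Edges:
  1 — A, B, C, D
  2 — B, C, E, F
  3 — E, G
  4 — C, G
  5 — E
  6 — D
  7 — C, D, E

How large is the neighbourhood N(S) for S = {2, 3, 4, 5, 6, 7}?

6

The union of neighbours of {2, 3, 4, 5, 6, 7} is {B, C, D, E, F, G}, which has 6 elements.
Since |N(S)| = 6 ≥ |S| = 6, Hall's condition holds for this subset.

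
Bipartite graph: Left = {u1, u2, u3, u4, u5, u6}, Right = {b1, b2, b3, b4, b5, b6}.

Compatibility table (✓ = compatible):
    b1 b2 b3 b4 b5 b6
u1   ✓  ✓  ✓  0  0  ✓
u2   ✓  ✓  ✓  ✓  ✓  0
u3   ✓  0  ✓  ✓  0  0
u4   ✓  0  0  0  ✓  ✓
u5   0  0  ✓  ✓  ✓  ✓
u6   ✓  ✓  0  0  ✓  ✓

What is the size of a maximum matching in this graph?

6

A valid assignment of size 6: u1–b3, u2–b2, u3–b1, u4–b6, u5–b4, u6–b5.
All 6 left vertices are matched, so no larger matching exists.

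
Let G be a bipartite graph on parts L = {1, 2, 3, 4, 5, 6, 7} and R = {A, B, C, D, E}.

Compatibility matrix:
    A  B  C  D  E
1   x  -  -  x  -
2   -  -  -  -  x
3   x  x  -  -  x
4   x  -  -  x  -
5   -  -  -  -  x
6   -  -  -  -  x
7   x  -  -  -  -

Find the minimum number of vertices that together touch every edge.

4

The 4 edges 1–A, 2–E, 3–B, 4–D form a matching, so any vertex cover needs at least 4 vertices (one per matched edge).
Conversely {3, A, D, E} meets every edge and has exactly 4 vertices, so 4 is optimal.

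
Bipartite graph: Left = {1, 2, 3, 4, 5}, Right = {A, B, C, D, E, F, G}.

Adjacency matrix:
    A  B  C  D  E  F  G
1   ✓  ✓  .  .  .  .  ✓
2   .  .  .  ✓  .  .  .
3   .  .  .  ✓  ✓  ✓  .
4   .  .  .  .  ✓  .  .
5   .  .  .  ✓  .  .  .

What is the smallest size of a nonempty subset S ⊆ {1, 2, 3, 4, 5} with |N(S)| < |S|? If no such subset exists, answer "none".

Take S = {2, 5}. Its neighbourhood is {D}, so |N(S)| = 1 < |S| = 2.
No single vertex violates Hall's condition since each has at least one neighbour, so 2 is the minimum.

2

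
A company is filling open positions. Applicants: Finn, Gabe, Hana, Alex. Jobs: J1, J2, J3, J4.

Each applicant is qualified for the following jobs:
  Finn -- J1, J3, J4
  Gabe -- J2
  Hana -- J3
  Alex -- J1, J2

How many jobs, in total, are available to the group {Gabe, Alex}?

2

The union of neighbours of {Gabe, Alex} is {J1, J2}, which has 2 elements.
Since |N(S)| = 2 ≥ |S| = 2, Hall's condition holds for this subset.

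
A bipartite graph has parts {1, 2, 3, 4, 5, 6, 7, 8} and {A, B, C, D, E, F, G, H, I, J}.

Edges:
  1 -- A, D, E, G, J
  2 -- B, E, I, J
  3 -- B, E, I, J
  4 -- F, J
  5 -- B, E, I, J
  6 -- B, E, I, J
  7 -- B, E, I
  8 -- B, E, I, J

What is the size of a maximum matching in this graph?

For example, pair 1→G, 2→B, 3→I, 4→F, 5→J, 6→E.
The set {2, 3, 5, 6, 7, 8} has only 4 neighbours ({B, E, I, J}), so by Hall's theorem at most 6 of the 8 left vertices can be matched.

6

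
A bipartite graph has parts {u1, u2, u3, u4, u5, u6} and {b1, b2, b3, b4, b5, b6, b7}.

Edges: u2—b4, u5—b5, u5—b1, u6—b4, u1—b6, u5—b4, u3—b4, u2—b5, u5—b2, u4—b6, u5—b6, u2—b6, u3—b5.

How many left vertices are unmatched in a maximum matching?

One maximum matching: u1-b6, u2-b4, u3-b5, u5-b1.
The set {u1, u2, u3, u4, u6} has only 3 neighbours ({b4, b5, b6}), so by Hall's theorem at most 4 of the 6 left vertices can be matched.
That matches 4 of the 6, leaving 2 unmatched; no matching can do better.

2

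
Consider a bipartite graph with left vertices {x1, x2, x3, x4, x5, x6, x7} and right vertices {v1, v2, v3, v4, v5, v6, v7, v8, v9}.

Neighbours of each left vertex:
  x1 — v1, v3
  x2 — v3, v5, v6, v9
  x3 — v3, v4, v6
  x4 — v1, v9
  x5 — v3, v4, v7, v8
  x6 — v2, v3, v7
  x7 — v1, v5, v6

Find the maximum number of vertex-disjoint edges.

7

For example, pair x1-v1, x2-v3, x3-v4, x4-v9, x5-v7, x6-v2, x7-v6.
This saturates every left vertex, so 7 is the maximum.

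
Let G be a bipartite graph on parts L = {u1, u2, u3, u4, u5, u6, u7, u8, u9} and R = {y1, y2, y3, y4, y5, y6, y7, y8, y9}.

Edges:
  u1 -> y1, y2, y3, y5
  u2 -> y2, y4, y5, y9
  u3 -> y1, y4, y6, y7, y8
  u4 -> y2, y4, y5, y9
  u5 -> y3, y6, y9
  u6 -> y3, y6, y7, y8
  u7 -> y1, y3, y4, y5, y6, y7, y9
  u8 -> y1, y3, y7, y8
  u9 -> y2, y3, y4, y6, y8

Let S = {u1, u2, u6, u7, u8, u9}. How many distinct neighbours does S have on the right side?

9

The union of neighbours of {u1, u2, u6, u7, u8, u9} is {y1, y2, y3, y4, y5, y6, y7, y8, y9}, which has 9 elements.
Since |N(S)| = 9 ≥ |S| = 6, Hall's condition holds for this subset.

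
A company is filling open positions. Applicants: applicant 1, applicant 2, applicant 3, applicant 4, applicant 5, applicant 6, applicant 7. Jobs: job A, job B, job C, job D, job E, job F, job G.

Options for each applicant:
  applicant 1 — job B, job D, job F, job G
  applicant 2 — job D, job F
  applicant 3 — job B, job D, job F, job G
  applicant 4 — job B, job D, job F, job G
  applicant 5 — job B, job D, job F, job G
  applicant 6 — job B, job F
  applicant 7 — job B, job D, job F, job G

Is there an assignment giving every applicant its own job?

The set {applicant 1, applicant 2, applicant 3, applicant 4, applicant 5, applicant 6, applicant 7} has only 4 neighbours ({job B, job D, job F, job G}), so by Hall's theorem at most 4 of the 7 applicants can be matched.
Hence no matching covers every applicant.

No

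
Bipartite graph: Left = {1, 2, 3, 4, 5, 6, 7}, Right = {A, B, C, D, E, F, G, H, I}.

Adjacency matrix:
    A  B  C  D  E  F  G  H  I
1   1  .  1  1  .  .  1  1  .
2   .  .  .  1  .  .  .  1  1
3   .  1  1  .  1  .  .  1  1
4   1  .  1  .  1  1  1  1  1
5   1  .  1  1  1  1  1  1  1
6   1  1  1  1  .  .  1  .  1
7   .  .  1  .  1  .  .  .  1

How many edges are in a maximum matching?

A valid assignment of size 7: 1–D, 2–I, 3–B, 4–G, 5–H, 6–A, 7–E.
All 7 left vertices are matched, so no larger matching exists.

7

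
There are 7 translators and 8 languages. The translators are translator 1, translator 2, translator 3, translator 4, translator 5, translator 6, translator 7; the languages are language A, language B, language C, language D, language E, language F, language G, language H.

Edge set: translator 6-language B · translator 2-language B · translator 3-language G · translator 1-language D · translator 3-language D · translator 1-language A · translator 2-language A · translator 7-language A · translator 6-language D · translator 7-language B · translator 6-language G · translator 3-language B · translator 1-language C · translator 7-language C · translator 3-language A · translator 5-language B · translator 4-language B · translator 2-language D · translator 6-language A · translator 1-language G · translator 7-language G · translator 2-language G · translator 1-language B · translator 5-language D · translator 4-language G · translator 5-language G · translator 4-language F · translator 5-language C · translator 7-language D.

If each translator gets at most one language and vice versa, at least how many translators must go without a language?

For example, pair translator 1-language D, translator 2-language G, translator 3-language A, translator 4-language F, translator 5-language C, translator 6-language B.
The set {translator 1, translator 2, translator 3, translator 5, translator 6, translator 7} has only 5 neighbours ({language A, language B, language C, language D, language G}), so by Hall's theorem at most 6 of the 7 translators can be matched.
That matches 6 of the 7, leaving 1 unmatched; no matching can do better.

1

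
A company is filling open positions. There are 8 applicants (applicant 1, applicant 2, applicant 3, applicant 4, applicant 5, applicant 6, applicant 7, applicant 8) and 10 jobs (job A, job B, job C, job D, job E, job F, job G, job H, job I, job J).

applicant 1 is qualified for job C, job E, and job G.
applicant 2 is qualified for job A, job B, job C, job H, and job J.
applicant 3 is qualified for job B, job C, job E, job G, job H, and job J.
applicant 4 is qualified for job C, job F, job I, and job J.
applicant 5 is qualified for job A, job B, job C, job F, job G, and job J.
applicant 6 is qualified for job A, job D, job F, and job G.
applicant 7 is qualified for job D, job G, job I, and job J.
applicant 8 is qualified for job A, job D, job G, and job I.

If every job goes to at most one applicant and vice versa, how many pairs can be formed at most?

8

One maximum matching: applicant 1→job E, applicant 2→job B, applicant 3→job H, applicant 4→job I, applicant 5→job F, applicant 6→job G, applicant 7→job J, applicant 8→job A.
All 8 applicants are matched, so no larger matching exists.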